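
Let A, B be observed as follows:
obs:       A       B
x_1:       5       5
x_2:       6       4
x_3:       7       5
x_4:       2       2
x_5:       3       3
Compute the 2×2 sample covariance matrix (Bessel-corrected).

Step 1 — column means:
  mean(A) = (5 + 6 + 7 + 2 + 3) / 5 = 23/5 = 4.6
  mean(B) = (5 + 4 + 5 + 2 + 3) / 5 = 19/5 = 3.8

Step 2 — sample covariance S[i,j] = (1/(n-1)) · Σ_k (x_{k,i} - mean_i) · (x_{k,j} - mean_j), with n-1 = 4.
  S[A,A] = ((0.4)·(0.4) + (1.4)·(1.4) + (2.4)·(2.4) + (-2.6)·(-2.6) + (-1.6)·(-1.6)) / 4 = 17.2/4 = 4.3
  S[A,B] = ((0.4)·(1.2) + (1.4)·(0.2) + (2.4)·(1.2) + (-2.6)·(-1.8) + (-1.6)·(-0.8)) / 4 = 9.6/4 = 2.4
  S[B,B] = ((1.2)·(1.2) + (0.2)·(0.2) + (1.2)·(1.2) + (-1.8)·(-1.8) + (-0.8)·(-0.8)) / 4 = 6.8/4 = 1.7

S is symmetric (S[j,i] = S[i,j]). Assembling:

S = [[4.3, 2.4],
 [2.4, 1.7]]


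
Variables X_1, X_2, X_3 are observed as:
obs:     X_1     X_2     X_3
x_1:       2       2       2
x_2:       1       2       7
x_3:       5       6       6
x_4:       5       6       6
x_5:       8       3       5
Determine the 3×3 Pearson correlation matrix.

Step 1 — column means:
  mean(X_1) = (2 + 1 + 5 + 5 + 8) / 5 = 21/5 = 4.2
  mean(X_2) = (2 + 2 + 6 + 6 + 3) / 5 = 19/5 = 3.8
  mean(X_3) = (2 + 7 + 6 + 6 + 5) / 5 = 26/5 = 5.2

Step 2 — sample variances and covariances s[i,j] = (1/(n-1)) · Σ_k (x_{k,i} - mean_i) · (x_{k,j} - mean_j), with n-1 = 4:
  s[X_1,X_1] = ((-2.2)·(-2.2) + (-3.2)·(-3.2) + (0.8)·(0.8) + (0.8)·(0.8) + (3.8)·(3.8)) / 4 = 30.8/4 = 7.7
  s[X_1,X_2] = ((-2.2)·(-1.8) + (-3.2)·(-1.8) + (0.8)·(2.2) + (0.8)·(2.2) + (3.8)·(-0.8)) / 4 = 10.2/4 = 2.55
  s[X_1,X_3] = ((-2.2)·(-3.2) + (-3.2)·(1.8) + (0.8)·(0.8) + (0.8)·(0.8) + (3.8)·(-0.2)) / 4 = 1.8/4 = 0.45
  s[X_2,X_2] = ((-1.8)·(-1.8) + (-1.8)·(-1.8) + (2.2)·(2.2) + (2.2)·(2.2) + (-0.8)·(-0.8)) / 4 = 16.8/4 = 4.2
  s[X_2,X_3] = ((-1.8)·(-3.2) + (-1.8)·(1.8) + (2.2)·(0.8) + (2.2)·(0.8) + (-0.8)·(-0.2)) / 4 = 6.2/4 = 1.55
  s[X_3,X_3] = ((-3.2)·(-3.2) + (1.8)·(1.8) + (0.8)·(0.8) + (0.8)·(0.8) + (-0.2)·(-0.2)) / 4 = 14.8/4 = 3.7
  Sample standard deviations s_i = √(s[i,i]):
  s(X_1) = √(7.7) = 2.7749
  s(X_2) = √(4.2) = 2.0494
  s(X_3) = √(3.7) = 1.9235

Step 3 — r_{ij} = s_{ij} / (s_i · s_j):
  r[X_1,X_1] = 1 (diagonal).
  r[X_1,X_2] = 2.55 / (2.7749 · 2.0494) = 2.55 / 5.6868 = 0.4484
  r[X_1,X_3] = 0.45 / (2.7749 · 1.9235) = 0.45 / 5.3376 = 0.0843
  r[X_2,X_2] = 1 (diagonal).
  r[X_2,X_3] = 1.55 / (2.0494 · 1.9235) = 1.55 / 3.9421 = 0.3932
  r[X_3,X_3] = 1 (diagonal).

R is symmetric with unit diagonal. Assembling:

R = [[1, 0.4484, 0.0843],
 [0.4484, 1, 0.3932],
 [0.0843, 0.3932, 1]]


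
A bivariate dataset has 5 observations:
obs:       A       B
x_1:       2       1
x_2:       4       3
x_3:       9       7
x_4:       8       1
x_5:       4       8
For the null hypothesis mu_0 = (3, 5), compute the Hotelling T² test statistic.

Step 1 — sample mean vector:
  mean(A) = (2 + 4 + 9 + 8 + 4) / 5 = 27/5 = 5.4
  mean(B) = (1 + 3 + 7 + 1 + 8) / 5 = 20/5 = 4
  x̄ = (5.4, 4),  deviation x̄ - mu_0 = (5.4, 4) - (3, 5) = (2.4, -1).

Step 2 — sample covariance matrix, S[i,j] = (1/(n-1)) · Σ_k (x_{k,i} - mean_i) · (x_{k,j} - mean_j), divisor n-1 = 4:
  S[A,A] = ((-3.4)·(-3.4) + (-1.4)·(-1.4) + (3.6)·(3.6) + (2.6)·(2.6) + (-1.4)·(-1.4)) / 4 = 35.2/4 = 8.8
  S[A,B] = ((-3.4)·(-3) + (-1.4)·(-1) + (3.6)·(3) + (2.6)·(-3) + (-1.4)·(4)) / 4 = 9/4 = 2.25
  S[B,B] = ((-3)·(-3) + (-1)·(-1) + (3)·(3) + (-3)·(-3) + (4)·(4)) / 4 = 44/4 = 11
  S = [[8.8, 2.25],
 [2.25, 11]].

Step 3 — invert S. det(S) = 8.8·11 - (2.25)² = 91.7375.
  S^{-1} = (1/det) · [[d, -b], [-b, a]] = [[0.1199, -0.0245],
 [-0.0245, 0.0959]].

Step 4 — quadratic form (x̄ - mu_0)^T · S^{-1} · (x̄ - mu_0):
  S^{-1} · (x̄ - mu_0) = (0.3123, -0.1548),
  (x̄ - mu_0)^T · [...] = (2.4)·(0.3123) + (-1)·(-0.1548) = 0.9043.

Step 5 — scale by n: T² = 5 · 0.9043 = 4.5216.

T² ≈ 4.5216


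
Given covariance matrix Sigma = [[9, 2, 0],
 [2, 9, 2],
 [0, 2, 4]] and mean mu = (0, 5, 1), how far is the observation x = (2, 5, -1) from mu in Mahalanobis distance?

Step 1 — centre the observation: (x - mu) = (2, 0, -2).

Step 2 — invert Sigma (cofactor / det for 3×3, or solve directly):
  Sigma^{-1} = [[0.1176, -0.0294, 0.0147],
 [-0.0294, 0.1324, -0.0662],
 [0.0147, -0.0662, 0.2831]].

Step 3 — form the quadratic (x - mu)^T · Sigma^{-1} · (x - mu):
  Sigma^{-1} · (x - mu) = (0.2059, 0.0735, -0.5368).
  (x - mu)^T · [Sigma^{-1} · (x - mu)] = (2)·(0.2059) + (0)·(0.0735) + (-2)·(-0.5368) = 1.4853.

Step 4 — take square root: d = √(1.4853) ≈ 1.2187.

d(x, mu) = √(1.4853) ≈ 1.2187


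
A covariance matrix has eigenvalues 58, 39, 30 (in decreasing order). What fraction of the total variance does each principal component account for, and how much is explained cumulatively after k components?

Step 1 — total variance = trace(Sigma) = Σ λ_i = 58 + 39 + 30 = 127.

Step 2 — fraction explained by component i = λ_i / Σ λ:
  PC1: 58/127 = 0.4567
  PC2: 39/127 = 0.3071
  PC3: 30/127 = 0.2362

Step 3 — cumulative fraction after k components = (λ_1 + ... + λ_k) / Σ λ:
  k = 1: 58/127 = 0.4567
  k = 2: (58 + 39)/127 = 97/127 = 0.7638
  k = 3: (58 + 39 + 30)/127 = 127/127 = 1

Summary (fraction, with percent):

explained: PC1 0.4567 (45.67%), PC2 0.3071 (30.71%), PC3 0.2362 (23.62%);  cumulative: 0.4567, 0.7638, 1


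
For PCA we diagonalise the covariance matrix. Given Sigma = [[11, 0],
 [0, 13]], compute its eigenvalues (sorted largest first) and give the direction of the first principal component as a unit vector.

Step 1 — characteristic polynomial of 2×2 Sigma:
  det(Sigma - λI) = λ² - trace · λ + det = 0.
  trace = 11 + 13 = 24, det = 11·13 - (0)² = 143.
Step 2 — discriminant:
  Δ = trace² - 4·det = 576 - 572 = 4.
Step 3 — eigenvalues:
  λ = (trace ± √Δ)/2 = (24 ± 2)/2,
  λ_1 = 13,  λ_2 = 11.

Step 4 — unit eigenvector for λ_1: Sigma is diagonal, so its eigenvectors are the coordinate axes. λ_1 = 13 is the diagonal entry on the second coordinate axis, hence
  v_1 = (0, 1) (||v_1|| = 1).

λ_1 = 13,  λ_2 = 11;  v_1 ≈ (0, 1)


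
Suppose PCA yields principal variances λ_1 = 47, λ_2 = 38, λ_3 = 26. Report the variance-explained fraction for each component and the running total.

Step 1 — total variance = trace(Sigma) = Σ λ_i = 47 + 38 + 26 = 111.

Step 2 — fraction explained by component i = λ_i / Σ λ:
  PC1: 47/111 = 0.4234
  PC2: 38/111 = 0.3423
  PC3: 26/111 = 0.2342

Step 3 — cumulative fraction after k components = (λ_1 + ... + λ_k) / Σ λ:
  k = 1: 47/111 = 0.4234
  k = 2: (47 + 38)/111 = 85/111 = 0.7658
  k = 3: (47 + 38 + 26)/111 = 111/111 = 1

Summary (fraction, with percent):

explained: PC1 0.4234 (42.34%), PC2 0.3423 (34.23%), PC3 0.2342 (23.42%);  cumulative: 0.4234, 0.7658, 1


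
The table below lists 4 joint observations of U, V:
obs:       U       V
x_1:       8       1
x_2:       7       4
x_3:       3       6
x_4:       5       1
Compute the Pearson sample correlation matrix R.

Step 1 — column means:
  mean(U) = (8 + 7 + 3 + 5) / 4 = 23/4 = 5.75
  mean(V) = (1 + 4 + 6 + 1) / 4 = 12/4 = 3

Step 2 — sample variances and covariances s[i,j] = (1/(n-1)) · Σ_k (x_{k,i} - mean_i) · (x_{k,j} - mean_j), with n-1 = 3:
  s[U,U] = ((2.25)·(2.25) + (1.25)·(1.25) + (-2.75)·(-2.75) + (-0.75)·(-0.75)) / 3 = 14.75/3 = 4.9167
  s[U,V] = ((2.25)·(-2) + (1.25)·(1) + (-2.75)·(3) + (-0.75)·(-2)) / 3 = -10/3 = -3.3333
  s[V,V] = ((-2)·(-2) + (1)·(1) + (3)·(3) + (-2)·(-2)) / 3 = 18/3 = 6
  Sample standard deviations s_i = √(s[i,i]):
  s(U) = √(4.9167) = 2.2174
  s(V) = √(6) = 2.4495

Step 3 — r_{ij} = s_{ij} / (s_i · s_j):
  r[U,U] = 1 (diagonal).
  r[U,V] = -3.3333 / (2.2174 · 2.4495) = -3.3333 / 5.4314 = -0.6137
  r[V,V] = 1 (diagonal).

R is symmetric with unit diagonal. Assembling:

R = [[1, -0.6137],
 [-0.6137, 1]]


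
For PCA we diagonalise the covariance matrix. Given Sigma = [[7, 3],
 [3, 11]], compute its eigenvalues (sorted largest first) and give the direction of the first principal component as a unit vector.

Step 1 — characteristic polynomial of 2×2 Sigma:
  det(Sigma - λI) = λ² - trace · λ + det = 0.
  trace = 7 + 11 = 18, det = 7·11 - (3)² = 68.
Step 2 — discriminant:
  Δ = trace² - 4·det = 324 - 272 = 52.
Step 3 — eigenvalues:
  λ = (trace ± √Δ)/2 = (18 ± 7.2111)/2,
  λ_1 = 12.6056,  λ_2 = 5.3944.

Step 4 — unit eigenvector for λ_1: solve (Sigma - λ_1 I)v = 0. First row:
  (7 - 12.6056)·v_x + (3)·v_y = 0, i.e. (-5.6056)·v_x + (3)·v_y = 0,
  so v ∝ (b, λ_1 - a) = (3, 5.6056) = u.
  ||u|| = √((3)² + (5.6056)²) = √(40.4222) ≈ 6.3578,
  v_1 = u/||u|| ≈ (0.4719, 0.8817) (||v_1|| = 1).

λ_1 = 12.6056,  λ_2 = 5.3944;  v_1 ≈ (0.4719, 0.8817)


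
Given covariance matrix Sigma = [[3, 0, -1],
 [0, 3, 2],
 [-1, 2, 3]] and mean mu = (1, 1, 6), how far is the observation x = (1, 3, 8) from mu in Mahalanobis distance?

Step 1 — centre the observation: (x - mu) = (0, 2, 2).

Step 2 — invert Sigma (cofactor / det for 3×3, or solve directly):
  Sigma^{-1} = [[0.4167, -0.1667, 0.25],
 [-0.1667, 0.6667, -0.5],
 [0.25, -0.5, 0.75]].

Step 3 — form the quadratic (x - mu)^T · Sigma^{-1} · (x - mu):
  Sigma^{-1} · (x - mu) = (0.1667, 0.3333, 0.5).
  (x - mu)^T · [Sigma^{-1} · (x - mu)] = (0)·(0.1667) + (2)·(0.3333) + (2)·(0.5) = 1.6667.

Step 4 — take square root: d = √(1.6667) ≈ 1.291.

d(x, mu) = √(1.6667) ≈ 1.291


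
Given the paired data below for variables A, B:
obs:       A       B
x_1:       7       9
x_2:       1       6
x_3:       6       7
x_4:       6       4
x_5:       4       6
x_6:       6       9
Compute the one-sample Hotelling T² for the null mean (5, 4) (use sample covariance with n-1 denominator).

Step 1 — sample mean vector:
  mean(A) = (7 + 1 + 6 + 6 + 4 + 6) / 6 = 30/6 = 5
  mean(B) = (9 + 6 + 7 + 4 + 6 + 9) / 6 = 41/6 = 6.8333
  x̄ = (5, 6.8333),  deviation x̄ - mu_0 = (5, 6.8333) - (5, 4) = (0, 2.8333).

Step 2 — sample covariance matrix, S[i,j] = (1/(n-1)) · Σ_k (x_{k,i} - mean_i) · (x_{k,j} - mean_j), divisor n-1 = 5:
  S[A,A] = ((2)·(2) + (-4)·(-4) + (1)·(1) + (1)·(1) + (-1)·(-1) + (1)·(1)) / 5 = 24/5 = 4.8
  S[A,B] = ((2)·(2.1667) + (-4)·(-0.8333) + (1)·(0.1667) + (1)·(-2.8333) + (-1)·(-0.8333) + (1)·(2.1667)) / 5 = 8/5 = 1.6
  S[B,B] = ((2.1667)·(2.1667) + (-0.8333)·(-0.8333) + (0.1667)·(0.1667) + (-2.8333)·(-2.8333) + (-0.8333)·(-0.8333) + (2.1667)·(2.1667)) / 5 = 18.8333/5 = 3.7667
  S = [[4.8, 1.6],
 [1.6, 3.7667]].

Step 3 — invert S. det(S) = 4.8·3.7667 - (1.6)² = 15.52.
  S^{-1} = (1/det) · [[d, -b], [-b, a]] = [[0.2427, -0.1031],
 [-0.1031, 0.3093]].

Step 4 — quadratic form (x̄ - mu_0)^T · S^{-1} · (x̄ - mu_0):
  S^{-1} · (x̄ - mu_0) = (-0.2921, 0.8763),
  (x̄ - mu_0)^T · [...] = (0)·(-0.2921) + (2.8333)·(0.8763) = 2.4828.

Step 5 — scale by n: T² = 6 · 2.4828 = 14.8969.

T² ≈ 14.8969


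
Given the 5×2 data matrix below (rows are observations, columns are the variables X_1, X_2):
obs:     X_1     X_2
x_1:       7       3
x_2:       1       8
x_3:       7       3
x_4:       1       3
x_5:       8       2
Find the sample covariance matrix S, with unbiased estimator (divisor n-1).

Step 1 — column means:
  mean(X_1) = (7 + 1 + 7 + 1 + 8) / 5 = 24/5 = 4.8
  mean(X_2) = (3 + 8 + 3 + 3 + 2) / 5 = 19/5 = 3.8

Step 2 — sample covariance S[i,j] = (1/(n-1)) · Σ_k (x_{k,i} - mean_i) · (x_{k,j} - mean_j), with n-1 = 4.
  S[X_1,X_1] = ((2.2)·(2.2) + (-3.8)·(-3.8) + (2.2)·(2.2) + (-3.8)·(-3.8) + (3.2)·(3.2)) / 4 = 48.8/4 = 12.2
  S[X_1,X_2] = ((2.2)·(-0.8) + (-3.8)·(4.2) + (2.2)·(-0.8) + (-3.8)·(-0.8) + (3.2)·(-1.8)) / 4 = -22.2/4 = -5.55
  S[X_2,X_2] = ((-0.8)·(-0.8) + (4.2)·(4.2) + (-0.8)·(-0.8) + (-0.8)·(-0.8) + (-1.8)·(-1.8)) / 4 = 22.8/4 = 5.7

S is symmetric (S[j,i] = S[i,j]). Assembling:

S = [[12.2, -5.55],
 [-5.55, 5.7]]


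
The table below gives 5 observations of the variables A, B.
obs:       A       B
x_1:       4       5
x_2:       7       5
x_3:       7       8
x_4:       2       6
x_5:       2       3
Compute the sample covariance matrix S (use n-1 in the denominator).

Step 1 — column means:
  mean(A) = (4 + 7 + 7 + 2 + 2) / 5 = 22/5 = 4.4
  mean(B) = (5 + 5 + 8 + 6 + 3) / 5 = 27/5 = 5.4

Step 2 — sample covariance S[i,j] = (1/(n-1)) · Σ_k (x_{k,i} - mean_i) · (x_{k,j} - mean_j), with n-1 = 4.
  S[A,A] = ((-0.4)·(-0.4) + (2.6)·(2.6) + (2.6)·(2.6) + (-2.4)·(-2.4) + (-2.4)·(-2.4)) / 4 = 25.2/4 = 6.3
  S[A,B] = ((-0.4)·(-0.4) + (2.6)·(-0.4) + (2.6)·(2.6) + (-2.4)·(0.6) + (-2.4)·(-2.4)) / 4 = 10.2/4 = 2.55
  S[B,B] = ((-0.4)·(-0.4) + (-0.4)·(-0.4) + (2.6)·(2.6) + (0.6)·(0.6) + (-2.4)·(-2.4)) / 4 = 13.2/4 = 3.3

S is symmetric (S[j,i] = S[i,j]). Assembling:

S = [[6.3, 2.55],
 [2.55, 3.3]]


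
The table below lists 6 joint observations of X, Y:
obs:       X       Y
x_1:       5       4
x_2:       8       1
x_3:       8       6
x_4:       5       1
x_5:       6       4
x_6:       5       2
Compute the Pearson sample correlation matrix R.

Step 1 — column means:
  mean(X) = (5 + 8 + 8 + 5 + 6 + 5) / 6 = 37/6 = 6.1667
  mean(Y) = (4 + 1 + 6 + 1 + 4 + 2) / 6 = 18/6 = 3

Step 2 — sample variances and covariances s[i,j] = (1/(n-1)) · Σ_k (x_{k,i} - mean_i) · (x_{k,j} - mean_j), with n-1 = 5:
  s[X,X] = ((-1.1667)·(-1.1667) + (1.8333)·(1.8333) + (1.8333)·(1.8333) + (-1.1667)·(-1.1667) + (-0.1667)·(-0.1667) + (-1.1667)·(-1.1667)) / 5 = 10.8333/5 = 2.1667
  s[X,Y] = ((-1.1667)·(1) + (1.8333)·(-2) + (1.8333)·(3) + (-1.1667)·(-2) + (-0.1667)·(1) + (-1.1667)·(-1)) / 5 = 4/5 = 0.8
  s[Y,Y] = ((1)·(1) + (-2)·(-2) + (3)·(3) + (-2)·(-2) + (1)·(1) + (-1)·(-1)) / 5 = 20/5 = 4
  Sample standard deviations s_i = √(s[i,i]):
  s(X) = √(2.1667) = 1.472
  s(Y) = √(4) = 2

Step 3 — r_{ij} = s_{ij} / (s_i · s_j):
  r[X,X] = 1 (diagonal).
  r[X,Y] = 0.8 / (1.472 · 2) = 0.8 / 2.9439 = 0.2717
  r[Y,Y] = 1 (diagonal).

R is symmetric with unit diagonal. Assembling:

R = [[1, 0.2717],
 [0.2717, 1]]


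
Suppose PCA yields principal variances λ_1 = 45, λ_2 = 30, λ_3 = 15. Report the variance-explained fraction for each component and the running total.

Step 1 — total variance = trace(Sigma) = Σ λ_i = 45 + 30 + 15 = 90.

Step 2 — fraction explained by component i = λ_i / Σ λ:
  PC1: 45/90 = 0.5
  PC2: 30/90 = 0.3333
  PC3: 15/90 = 0.1667

Step 3 — cumulative fraction after k components = (λ_1 + ... + λ_k) / Σ λ:
  k = 1: 45/90 = 0.5
  k = 2: (45 + 30)/90 = 75/90 = 0.8333
  k = 3: (45 + 30 + 15)/90 = 90/90 = 1

Summary (fraction, with percent):

explained: PC1 0.5 (50%), PC2 0.3333 (33.33%), PC3 0.1667 (16.67%);  cumulative: 0.5, 0.8333, 1


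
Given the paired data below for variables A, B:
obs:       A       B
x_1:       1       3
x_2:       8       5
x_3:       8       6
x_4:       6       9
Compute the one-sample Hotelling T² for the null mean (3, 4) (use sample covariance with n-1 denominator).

Step 1 — sample mean vector:
  mean(A) = (1 + 8 + 8 + 6) / 4 = 23/4 = 5.75
  mean(B) = (3 + 5 + 6 + 9) / 4 = 23/4 = 5.75
  x̄ = (5.75, 5.75),  deviation x̄ - mu_0 = (5.75, 5.75) - (3, 4) = (2.75, 1.75).

Step 2 — sample covariance matrix, S[i,j] = (1/(n-1)) · Σ_k (x_{k,i} - mean_i) · (x_{k,j} - mean_j), divisor n-1 = 3:
  S[A,A] = ((-4.75)·(-4.75) + (2.25)·(2.25) + (2.25)·(2.25) + (0.25)·(0.25)) / 3 = 32.75/3 = 10.9167
  S[A,B] = ((-4.75)·(-2.75) + (2.25)·(-0.75) + (2.25)·(0.25) + (0.25)·(3.25)) / 3 = 12.75/3 = 4.25
  S[B,B] = ((-2.75)·(-2.75) + (-0.75)·(-0.75) + (0.25)·(0.25) + (3.25)·(3.25)) / 3 = 18.75/3 = 6.25
  S = [[10.9167, 4.25],
 [4.25, 6.25]].

Step 3 — invert S. det(S) = 10.9167·6.25 - (4.25)² = 50.1667.
  S^{-1} = (1/det) · [[d, -b], [-b, a]] = [[0.1246, -0.0847],
 [-0.0847, 0.2176]].

Step 4 — quadratic form (x̄ - mu_0)^T · S^{-1} · (x̄ - mu_0):
  S^{-1} · (x̄ - mu_0) = (0.1944, 0.1478),
  (x̄ - mu_0)^T · [...] = (2.75)·(0.1944) + (1.75)·(0.1478) = 0.7932.

Step 5 — scale by n: T² = 4 · 0.7932 = 3.1728.

T² ≈ 3.1728


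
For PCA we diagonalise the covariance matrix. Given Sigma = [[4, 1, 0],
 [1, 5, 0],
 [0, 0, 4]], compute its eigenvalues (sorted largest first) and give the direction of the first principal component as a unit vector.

Step 1 — characteristic polynomial p(λ) = det(λI - Sigma) = λ³ - tr·λ² + c_1·λ - det, where tr = trace, c_1 = sum of the principal 2×2 minors, det = det(Sigma):
  tr = 4 + 5 + 4 = 13,
  c_1 = (4·5 - (1)²) + (4·4 - (0)²) + (5·4 - (0)²) = 19 + 16 + 20 = 55,
  det = 4·(5·4 - (0)²) - (1)·((1)·4 - (0)·(0)) + (0)·((1)·(0) - 5·(0)) = 4·(20) - (1)·(4) + (0)·(0) = 76.
  So p(λ) = λ³ - 13λ² + 55λ - 76.
Step 2 — look for an integer root (rational root theorem: any rational root is an integer divisor of 76). Testing λ = 4:
  p(4) = 64 - 208 + 220 - 76 = 0  ✓
  Dividing out (λ - 4): p(λ) = (λ - 4)(λ² - 9λ + 19).
Step 3 — remaining eigenvalues from the quadratic λ² - 9λ + 19 = 0:
  Δ = 9² - 4·19 = 81 - 76 = 5,  λ = (9 ± √5)/2 = (9 ± 2.2361)/2 ≈ 5.618 or 3.382.
  Sorted: λ_1 = 5.618,  λ_2 = 4,  λ_3 = 3.382  (check: sum = 13 = tr ✓).

Step 4 — unit eigenvector for λ_1 ≈ 5.618: v spans the null space of (Sigma - λ_1 I), whose rows are
  r_1 = (-1.618, 1, 0),  r_2 = (1, -0.618, 0),  r_3 = (0, 0, -1.618).
  v is orthogonal to every row, so take v ∝ r_1 × r_3 = ((1)·(-1.618) - (0)·(0), (0)·(0) - (-1.618)·(-1.618), (-1.618)·(0) - (1)·(0)) ≈ (-1.618, -2.618, 0).
  Rescale (multiply by -1 so the first nonzero entry is positive): u = (1.618, 2.618, 0).
  ||u|| = √((1.618)² + (2.618)² + (0)²) = √(9.4721) ≈ 3.0777,  v_1 = u/||u|| ≈ (0.5257, 0.8507, 0) (||v_1|| = 1).

λ_1 = 5.618,  λ_2 = 4,  λ_3 = 3.382;  v_1 ≈ (0.5257, 0.8507, 0)


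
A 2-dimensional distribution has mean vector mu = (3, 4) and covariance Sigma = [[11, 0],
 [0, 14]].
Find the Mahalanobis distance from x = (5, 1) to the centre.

Step 1 — centre the observation: (x - mu) = (2, -3).

Step 2 — invert Sigma. det(Sigma) = 11·14 - (0)² = 154.
  Sigma^{-1} = (1/det) · [[d, -b], [-b, a]] = [[0.0909, 0],
 [0, 0.0714]].

Step 3 — form the quadratic (x - mu)^T · Sigma^{-1} · (x - mu):
  Sigma^{-1} · (x - mu) = (0.1818, -0.2143).
  (x - mu)^T · [Sigma^{-1} · (x - mu)] = (2)·(0.1818) + (-3)·(-0.2143) = 1.0065.

Step 4 — take square root: d = √(1.0065) ≈ 1.0032.

d(x, mu) = √(1.0065) ≈ 1.0032


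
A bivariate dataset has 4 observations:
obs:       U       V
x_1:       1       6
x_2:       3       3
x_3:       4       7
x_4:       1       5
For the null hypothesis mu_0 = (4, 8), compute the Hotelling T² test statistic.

Step 1 — sample mean vector:
  mean(U) = (1 + 3 + 4 + 1) / 4 = 9/4 = 2.25
  mean(V) = (6 + 3 + 7 + 5) / 4 = 21/4 = 5.25
  x̄ = (2.25, 5.25),  deviation x̄ - mu_0 = (2.25, 5.25) - (4, 8) = (-1.75, -2.75).

Step 2 — sample covariance matrix, S[i,j] = (1/(n-1)) · Σ_k (x_{k,i} - mean_i) · (x_{k,j} - mean_j), divisor n-1 = 3:
  S[U,U] = ((-1.25)·(-1.25) + (0.75)·(0.75) + (1.75)·(1.75) + (-1.25)·(-1.25)) / 3 = 6.75/3 = 2.25
  S[U,V] = ((-1.25)·(0.75) + (0.75)·(-2.25) + (1.75)·(1.75) + (-1.25)·(-0.25)) / 3 = 0.75/3 = 0.25
  S[V,V] = ((0.75)·(0.75) + (-2.25)·(-2.25) + (1.75)·(1.75) + (-0.25)·(-0.25)) / 3 = 8.75/3 = 2.9167
  S = [[2.25, 0.25],
 [0.25, 2.9167]].

Step 3 — invert S. det(S) = 2.25·2.9167 - (0.25)² = 6.5.
  S^{-1} = (1/det) · [[d, -b], [-b, a]] = [[0.4487, -0.0385],
 [-0.0385, 0.3462]].

Step 4 — quadratic form (x̄ - mu_0)^T · S^{-1} · (x̄ - mu_0):
  S^{-1} · (x̄ - mu_0) = (-0.6795, -0.8846),
  (x̄ - mu_0)^T · [...] = (-1.75)·(-0.6795) + (-2.75)·(-0.8846) = 3.6218.

Step 5 — scale by n: T² = 4 · 3.6218 = 14.4872.

T² ≈ 14.4872


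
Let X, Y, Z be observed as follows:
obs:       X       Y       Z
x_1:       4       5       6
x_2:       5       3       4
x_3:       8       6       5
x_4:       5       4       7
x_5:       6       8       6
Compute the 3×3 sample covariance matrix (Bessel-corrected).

Step 1 — column means:
  mean(X) = (4 + 5 + 8 + 5 + 6) / 5 = 28/5 = 5.6
  mean(Y) = (5 + 3 + 6 + 4 + 8) / 5 = 26/5 = 5.2
  mean(Z) = (6 + 4 + 5 + 7 + 6) / 5 = 28/5 = 5.6

Step 2 — sample covariance S[i,j] = (1/(n-1)) · Σ_k (x_{k,i} - mean_i) · (x_{k,j} - mean_j), with n-1 = 4.
  S[X,X] = ((-1.6)·(-1.6) + (-0.6)·(-0.6) + (2.4)·(2.4) + (-0.6)·(-0.6) + (0.4)·(0.4)) / 4 = 9.2/4 = 2.3
  S[X,Y] = ((-1.6)·(-0.2) + (-0.6)·(-2.2) + (2.4)·(0.8) + (-0.6)·(-1.2) + (0.4)·(2.8)) / 4 = 5.4/4 = 1.35
  S[X,Z] = ((-1.6)·(0.4) + (-0.6)·(-1.6) + (2.4)·(-0.6) + (-0.6)·(1.4) + (0.4)·(0.4)) / 4 = -1.8/4 = -0.45
  S[Y,Y] = ((-0.2)·(-0.2) + (-2.2)·(-2.2) + (0.8)·(0.8) + (-1.2)·(-1.2) + (2.8)·(2.8)) / 4 = 14.8/4 = 3.7
  S[Y,Z] = ((-0.2)·(0.4) + (-2.2)·(-1.6) + (0.8)·(-0.6) + (-1.2)·(1.4) + (2.8)·(0.4)) / 4 = 2.4/4 = 0.6
  S[Z,Z] = ((0.4)·(0.4) + (-1.6)·(-1.6) + (-0.6)·(-0.6) + (1.4)·(1.4) + (0.4)·(0.4)) / 4 = 5.2/4 = 1.3

S is symmetric (S[j,i] = S[i,j]). Assembling:

S = [[2.3, 1.35, -0.45],
 [1.35, 3.7, 0.6],
 [-0.45, 0.6, 1.3]]


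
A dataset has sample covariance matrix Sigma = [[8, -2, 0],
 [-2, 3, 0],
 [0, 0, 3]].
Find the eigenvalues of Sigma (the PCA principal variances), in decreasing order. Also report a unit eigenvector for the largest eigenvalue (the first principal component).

Step 1 — characteristic polynomial p(λ) = det(λI - Sigma) = λ³ - tr·λ² + c_1·λ - det, where tr = trace, c_1 = sum of the principal 2×2 minors, det = det(Sigma):
  tr = 8 + 3 + 3 = 14,
  c_1 = (8·3 - (-2)²) + (8·3 - (0)²) + (3·3 - (0)²) = 20 + 24 + 9 = 53,
  det = 8·(3·3 - (0)²) - (-2)·((-2)·3 - (0)·(0)) + (0)·((-2)·(0) - 3·(0)) = 8·(9) - (-2)·(-6) + (0)·(0) = 60.
  So p(λ) = λ³ - 14λ² + 53λ - 60.
Step 2 — look for an integer root (rational root theorem: any rational root is an integer divisor of 60). Testing λ = 3:
  p(3) = 27 - 126 + 159 - 60 = 0  ✓
  Dividing out (λ - 3): p(λ) = (λ - 3)(λ² - 11λ + 20).
Step 3 — remaining eigenvalues from the quadratic λ² - 11λ + 20 = 0:
  Δ = 11² - 4·20 = 121 - 80 = 41,  λ = (11 ± √41)/2 = (11 ± 6.4031)/2 ≈ 8.7016 or 2.2984.
  Sorted: λ_1 = 8.7016,  λ_2 = 3,  λ_3 = 2.2984  (check: sum = 14 = tr ✓).

Step 4 — unit eigenvector for λ_1 ≈ 8.7016: v spans the null space of (Sigma - λ_1 I), whose rows are
  r_1 = (-0.7016, -2, 0),  r_2 = (-2, -5.7016, 0),  r_3 = (0, 0, -5.7016).
  v is orthogonal to every row, so take v ∝ r_1 × r_3 = ((-2)·(-5.7016) - (0)·(0), (0)·(0) - (-0.7016)·(-5.7016), (-0.7016)·(0) - (-2)·(0)) ≈ (11.4031, -4, 0).
  Let u = (11.4031, -4, 0).
  ||u|| = √((11.4031)² + (-4)² + (0)²) = √(146.0312) ≈ 12.0843,  v_1 = u/||u|| ≈ (0.9436, -0.331, 0) (||v_1|| = 1).

λ_1 = 8.7016,  λ_2 = 3,  λ_3 = 2.2984;  v_1 ≈ (0.9436, -0.331, 0)


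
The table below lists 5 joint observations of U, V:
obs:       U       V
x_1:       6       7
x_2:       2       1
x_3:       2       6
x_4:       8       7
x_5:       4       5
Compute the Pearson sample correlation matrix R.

Step 1 — column means:
  mean(U) = (6 + 2 + 2 + 8 + 4) / 5 = 22/5 = 4.4
  mean(V) = (7 + 1 + 6 + 7 + 5) / 5 = 26/5 = 5.2

Step 2 — sample variances and covariances s[i,j] = (1/(n-1)) · Σ_k (x_{k,i} - mean_i) · (x_{k,j} - mean_j), with n-1 = 4:
  s[U,U] = ((1.6)·(1.6) + (-2.4)·(-2.4) + (-2.4)·(-2.4) + (3.6)·(3.6) + (-0.4)·(-0.4)) / 4 = 27.2/4 = 6.8
  s[U,V] = ((1.6)·(1.8) + (-2.4)·(-4.2) + (-2.4)·(0.8) + (3.6)·(1.8) + (-0.4)·(-0.2)) / 4 = 17.6/4 = 4.4
  s[V,V] = ((1.8)·(1.8) + (-4.2)·(-4.2) + (0.8)·(0.8) + (1.8)·(1.8) + (-0.2)·(-0.2)) / 4 = 24.8/4 = 6.2
  Sample standard deviations s_i = √(s[i,i]):
  s(U) = √(6.8) = 2.6077
  s(V) = √(6.2) = 2.49

Step 3 — r_{ij} = s_{ij} / (s_i · s_j):
  r[U,U] = 1 (diagonal).
  r[U,V] = 4.4 / (2.6077 · 2.49) = 4.4 / 6.4931 = 0.6776
  r[V,V] = 1 (diagonal).

R is symmetric with unit diagonal. Assembling:

R = [[1, 0.6776],
 [0.6776, 1]]


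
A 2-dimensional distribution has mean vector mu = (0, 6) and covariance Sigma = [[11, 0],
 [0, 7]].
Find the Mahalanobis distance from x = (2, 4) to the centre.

Step 1 — centre the observation: (x - mu) = (2, -2).

Step 2 — invert Sigma. det(Sigma) = 11·7 - (0)² = 77.
  Sigma^{-1} = (1/det) · [[d, -b], [-b, a]] = [[0.0909, 0],
 [0, 0.1429]].

Step 3 — form the quadratic (x - mu)^T · Sigma^{-1} · (x - mu):
  Sigma^{-1} · (x - mu) = (0.1818, -0.2857).
  (x - mu)^T · [Sigma^{-1} · (x - mu)] = (2)·(0.1818) + (-2)·(-0.2857) = 0.9351.

Step 4 — take square root: d = √(0.9351) ≈ 0.967.

d(x, mu) = √(0.9351) ≈ 0.967


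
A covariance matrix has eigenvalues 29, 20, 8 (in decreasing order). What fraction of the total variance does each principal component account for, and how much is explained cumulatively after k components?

Step 1 — total variance = trace(Sigma) = Σ λ_i = 29 + 20 + 8 = 57.

Step 2 — fraction explained by component i = λ_i / Σ λ:
  PC1: 29/57 = 0.5088
  PC2: 20/57 = 0.3509
  PC3: 8/57 = 0.1404

Step 3 — cumulative fraction after k components = (λ_1 + ... + λ_k) / Σ λ:
  k = 1: 29/57 = 0.5088
  k = 2: (29 + 20)/57 = 49/57 = 0.8596
  k = 3: (29 + 20 + 8)/57 = 57/57 = 1

Summary (fraction, with percent):

explained: PC1 0.5088 (50.88%), PC2 0.3509 (35.09%), PC3 0.1404 (14.04%);  cumulative: 0.5088, 0.8596, 1


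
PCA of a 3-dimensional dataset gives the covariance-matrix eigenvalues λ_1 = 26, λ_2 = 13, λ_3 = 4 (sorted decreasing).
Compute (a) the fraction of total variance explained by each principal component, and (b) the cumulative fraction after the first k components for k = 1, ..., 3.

Step 1 — total variance = trace(Sigma) = Σ λ_i = 26 + 13 + 4 = 43.

Step 2 — fraction explained by component i = λ_i / Σ λ:
  PC1: 26/43 = 0.6047
  PC2: 13/43 = 0.3023
  PC3: 4/43 = 0.093

Step 3 — cumulative fraction after k components = (λ_1 + ... + λ_k) / Σ λ:
  k = 1: 26/43 = 0.6047
  k = 2: (26 + 13)/43 = 39/43 = 0.907
  k = 3: (26 + 13 + 4)/43 = 43/43 = 1

Summary (fraction, with percent):

explained: PC1 0.6047 (60.47%), PC2 0.3023 (30.23%), PC3 0.093 (9.3%);  cumulative: 0.6047, 0.907, 1


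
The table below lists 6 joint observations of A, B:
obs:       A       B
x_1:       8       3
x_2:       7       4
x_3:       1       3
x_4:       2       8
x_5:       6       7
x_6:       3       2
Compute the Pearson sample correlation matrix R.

Step 1 — column means:
  mean(A) = (8 + 7 + 1 + 2 + 6 + 3) / 6 = 27/6 = 4.5
  mean(B) = (3 + 4 + 3 + 8 + 7 + 2) / 6 = 27/6 = 4.5

Step 2 — sample variances and covariances s[i,j] = (1/(n-1)) · Σ_k (x_{k,i} - mean_i) · (x_{k,j} - mean_j), with n-1 = 5:
  s[A,A] = ((3.5)·(3.5) + (2.5)·(2.5) + (-3.5)·(-3.5) + (-2.5)·(-2.5) + (1.5)·(1.5) + (-1.5)·(-1.5)) / 5 = 41.5/5 = 8.3
  s[A,B] = ((3.5)·(-1.5) + (2.5)·(-0.5) + (-3.5)·(-1.5) + (-2.5)·(3.5) + (1.5)·(2.5) + (-1.5)·(-2.5)) / 5 = -2.5/5 = -0.5
  s[B,B] = ((-1.5)·(-1.5) + (-0.5)·(-0.5) + (-1.5)·(-1.5) + (3.5)·(3.5) + (2.5)·(2.5) + (-2.5)·(-2.5)) / 5 = 29.5/5 = 5.9
  Sample standard deviations s_i = √(s[i,i]):
  s(A) = √(8.3) = 2.881
  s(B) = √(5.9) = 2.429

Step 3 — r_{ij} = s_{ij} / (s_i · s_j):
  r[A,A] = 1 (diagonal).
  r[A,B] = -0.5 / (2.881 · 2.429) = -0.5 / 6.9979 = -0.0715
  r[B,B] = 1 (diagonal).

R is symmetric with unit diagonal. Assembling:

R = [[1, -0.0715],
 [-0.0715, 1]]


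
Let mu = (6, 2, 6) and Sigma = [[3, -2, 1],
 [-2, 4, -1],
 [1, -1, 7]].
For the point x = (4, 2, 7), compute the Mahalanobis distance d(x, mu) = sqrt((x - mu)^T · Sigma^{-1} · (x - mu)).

Step 1 — centre the observation: (x - mu) = (-2, 0, 1).

Step 2 — invert Sigma (cofactor / det for 3×3, or solve directly):
  Sigma^{-1} = [[0.5094, 0.2453, -0.0377],
 [0.2453, 0.3774, 0.0189],
 [-0.0377, 0.0189, 0.1509]].

Step 3 — form the quadratic (x - mu)^T · Sigma^{-1} · (x - mu):
  Sigma^{-1} · (x - mu) = (-1.0566, -0.4717, 0.2264).
  (x - mu)^T · [Sigma^{-1} · (x - mu)] = (-2)·(-1.0566) + (0)·(-0.4717) + (1)·(0.2264) = 2.3396.

Step 4 — take square root: d = √(2.3396) ≈ 1.5296.

d(x, mu) = √(2.3396) ≈ 1.5296


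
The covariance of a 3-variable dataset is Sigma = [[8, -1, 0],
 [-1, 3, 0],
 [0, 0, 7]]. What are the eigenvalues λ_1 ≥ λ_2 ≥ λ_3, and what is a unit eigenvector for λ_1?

Step 1 — characteristic polynomial p(λ) = det(λI - Sigma) = λ³ - tr·λ² + c_1·λ - det, where tr = trace, c_1 = sum of the principal 2×2 minors, det = det(Sigma):
  tr = 8 + 3 + 7 = 18,
  c_1 = (8·3 - (-1)²) + (8·7 - (0)²) + (3·7 - (0)²) = 23 + 56 + 21 = 100,
  det = 8·(3·7 - (0)²) - (-1)·((-1)·7 - (0)·(0)) + (0)·((-1)·(0) - 3·(0)) = 8·(21) - (-1)·(-7) + (0)·(0) = 161.
  So p(λ) = λ³ - 18λ² + 100λ - 161.
Step 2 — look for an integer root (rational root theorem: any rational root is an integer divisor of 161). Testing λ = 7:
  p(7) = 343 - 882 + 700 - 161 = 0  ✓
  Dividing out (λ - 7): p(λ) = (λ - 7)(λ² - 11λ + 23).
Step 3 — remaining eigenvalues from the quadratic λ² - 11λ + 23 = 0:
  Δ = 11² - 4·23 = 121 - 92 = 29,  λ = (11 ± √29)/2 = (11 ± 5.3852)/2 ≈ 8.1926 or 2.8074.
  Sorted: λ_1 = 8.1926,  λ_2 = 7,  λ_3 = 2.8074  (check: sum = 18 = tr ✓).

Step 4 — unit eigenvector for λ_1 ≈ 8.1926: v spans the null space of (Sigma - λ_1 I), whose rows are
  r_1 = (-0.1926, -1, 0),  r_2 = (-1, -5.1926, 0),  r_3 = (0, 0, -1.1926).
  v is orthogonal to every row, so take v ∝ r_1 × r_3 = ((-1)·(-1.1926) - (0)·(0), (0)·(0) - (-0.1926)·(-1.1926), (-0.1926)·(0) - (-1)·(0)) ≈ (1.1926, -0.2297, 0).
  Let u = (1.1926, -0.2297, 0).
  ||u|| = √((1.1926)² + (-0.2297)² + (0)²) = √(1.475) ≈ 1.2145,  v_1 = u/||u|| ≈ (0.982, -0.1891, 0) (||v_1|| = 1).

λ_1 = 8.1926,  λ_2 = 7,  λ_3 = 2.8074;  v_1 ≈ (0.982, -0.1891, 0)


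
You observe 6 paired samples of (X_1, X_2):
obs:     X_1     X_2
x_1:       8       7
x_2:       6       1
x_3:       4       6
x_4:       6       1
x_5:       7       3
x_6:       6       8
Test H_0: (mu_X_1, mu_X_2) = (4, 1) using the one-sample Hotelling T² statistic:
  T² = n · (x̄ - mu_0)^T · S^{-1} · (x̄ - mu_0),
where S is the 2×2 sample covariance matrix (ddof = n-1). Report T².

Step 1 — sample mean vector:
  mean(X_1) = (8 + 6 + 4 + 6 + 7 + 6) / 6 = 37/6 = 6.1667
  mean(X_2) = (7 + 1 + 6 + 1 + 3 + 8) / 6 = 26/6 = 4.3333
  x̄ = (6.1667, 4.3333),  deviation x̄ - mu_0 = (6.1667, 4.3333) - (4, 1) = (2.1667, 3.3333).

Step 2 — sample covariance matrix, S[i,j] = (1/(n-1)) · Σ_k (x_{k,i} - mean_i) · (x_{k,j} - mean_j), divisor n-1 = 5:
  S[X_1,X_1] = ((1.8333)·(1.8333) + (-0.1667)·(-0.1667) + (-2.1667)·(-2.1667) + (-0.1667)·(-0.1667) + (0.8333)·(0.8333) + (-0.1667)·(-0.1667)) / 5 = 8.8333/5 = 1.7667
  S[X_1,X_2] = ((1.8333)·(2.6667) + (-0.1667)·(-3.3333) + (-2.1667)·(1.6667) + (-0.1667)·(-3.3333) + (0.8333)·(-1.3333) + (-0.1667)·(3.6667)) / 5 = 0.6667/5 = 0.1333
  S[X_2,X_2] = ((2.6667)·(2.6667) + (-3.3333)·(-3.3333) + (1.6667)·(1.6667) + (-3.3333)·(-3.3333) + (-1.3333)·(-1.3333) + (3.6667)·(3.6667)) / 5 = 47.3333/5 = 9.4667
  S = [[1.7667, 0.1333],
 [0.1333, 9.4667]].

Step 3 — invert S. det(S) = 1.7667·9.4667 - (0.1333)² = 16.7067.
  S^{-1} = (1/det) · [[d, -b], [-b, a]] = [[0.5666, -0.008],
 [-0.008, 0.1057]].

Step 4 — quadratic form (x̄ - mu_0)^T · S^{-1} · (x̄ - mu_0):
  S^{-1} · (x̄ - mu_0) = (1.2011, 0.3352),
  (x̄ - mu_0)^T · [...] = (2.1667)·(1.2011) + (3.3333)·(0.3352) = 3.7197.

Step 5 — scale by n: T² = 6 · 3.7197 = 22.3184.

T² ≈ 22.3184


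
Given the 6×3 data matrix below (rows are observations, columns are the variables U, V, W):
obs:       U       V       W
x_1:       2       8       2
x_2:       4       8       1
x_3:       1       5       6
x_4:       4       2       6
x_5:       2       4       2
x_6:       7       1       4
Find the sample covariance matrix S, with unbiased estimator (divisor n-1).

Step 1 — column means:
  mean(U) = (2 + 4 + 1 + 4 + 2 + 7) / 6 = 20/6 = 3.3333
  mean(V) = (8 + 8 + 5 + 2 + 4 + 1) / 6 = 28/6 = 4.6667
  mean(W) = (2 + 1 + 6 + 6 + 2 + 4) / 6 = 21/6 = 3.5

Step 2 — sample covariance S[i,j] = (1/(n-1)) · Σ_k (x_{k,i} - mean_i) · (x_{k,j} - mean_j), with n-1 = 5.
  S[U,U] = ((-1.3333)·(-1.3333) + (0.6667)·(0.6667) + (-2.3333)·(-2.3333) + (0.6667)·(0.6667) + (-1.3333)·(-1.3333) + (3.6667)·(3.6667)) / 5 = 23.3333/5 = 4.6667
  S[U,V] = ((-1.3333)·(3.3333) + (0.6667)·(3.3333) + (-2.3333)·(0.3333) + (0.6667)·(-2.6667) + (-1.3333)·(-0.6667) + (3.6667)·(-3.6667)) / 5 = -17.3333/5 = -3.4667
  S[U,W] = ((-1.3333)·(-1.5) + (0.6667)·(-2.5) + (-2.3333)·(2.5) + (0.6667)·(2.5) + (-1.3333)·(-1.5) + (3.6667)·(0.5)) / 5 = 0/5 = 0
  S[V,V] = ((3.3333)·(3.3333) + (3.3333)·(3.3333) + (0.3333)·(0.3333) + (-2.6667)·(-2.6667) + (-0.6667)·(-0.6667) + (-3.6667)·(-3.6667)) / 5 = 43.3333/5 = 8.6667
  S[V,W] = ((3.3333)·(-1.5) + (3.3333)·(-2.5) + (0.3333)·(2.5) + (-2.6667)·(2.5) + (-0.6667)·(-1.5) + (-3.6667)·(0.5)) / 5 = -20/5 = -4
  S[W,W] = ((-1.5)·(-1.5) + (-2.5)·(-2.5) + (2.5)·(2.5) + (2.5)·(2.5) + (-1.5)·(-1.5) + (0.5)·(0.5)) / 5 = 23.5/5 = 4.7

S is symmetric (S[j,i] = S[i,j]). Assembling:

S = [[4.6667, -3.4667, 0],
 [-3.4667, 8.6667, -4],
 [0, -4, 4.7]]


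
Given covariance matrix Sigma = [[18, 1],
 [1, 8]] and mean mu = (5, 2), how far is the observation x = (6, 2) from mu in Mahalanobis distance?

Step 1 — centre the observation: (x - mu) = (1, 0).

Step 2 — invert Sigma. det(Sigma) = 18·8 - (1)² = 143.
  Sigma^{-1} = (1/det) · [[d, -b], [-b, a]] = [[0.0559, -0.007],
 [-0.007, 0.1259]].

Step 3 — form the quadratic (x - mu)^T · Sigma^{-1} · (x - mu):
  Sigma^{-1} · (x - mu) = (0.0559, -0.007).
  (x - mu)^T · [Sigma^{-1} · (x - mu)] = (1)·(0.0559) + (0)·(-0.007) = 0.0559.

Step 4 — take square root: d = √(0.0559) ≈ 0.2365.

d(x, mu) = √(0.0559) ≈ 0.2365


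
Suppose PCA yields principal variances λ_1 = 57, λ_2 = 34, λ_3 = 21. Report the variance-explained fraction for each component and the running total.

Step 1 — total variance = trace(Sigma) = Σ λ_i = 57 + 34 + 21 = 112.

Step 2 — fraction explained by component i = λ_i / Σ λ:
  PC1: 57/112 = 0.5089
  PC2: 34/112 = 0.3036
  PC3: 21/112 = 0.1875

Step 3 — cumulative fraction after k components = (λ_1 + ... + λ_k) / Σ λ:
  k = 1: 57/112 = 0.5089
  k = 2: (57 + 34)/112 = 91/112 = 0.8125
  k = 3: (57 + 34 + 21)/112 = 112/112 = 1

Summary (fraction, with percent):

explained: PC1 0.5089 (50.89%), PC2 0.3036 (30.36%), PC3 0.1875 (18.75%);  cumulative: 0.5089, 0.8125, 1


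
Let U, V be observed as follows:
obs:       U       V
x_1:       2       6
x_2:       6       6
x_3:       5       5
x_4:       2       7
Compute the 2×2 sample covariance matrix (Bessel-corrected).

Step 1 — column means:
  mean(U) = (2 + 6 + 5 + 2) / 4 = 15/4 = 3.75
  mean(V) = (6 + 6 + 5 + 7) / 4 = 24/4 = 6

Step 2 — sample covariance S[i,j] = (1/(n-1)) · Σ_k (x_{k,i} - mean_i) · (x_{k,j} - mean_j), with n-1 = 3.
  S[U,U] = ((-1.75)·(-1.75) + (2.25)·(2.25) + (1.25)·(1.25) + (-1.75)·(-1.75)) / 3 = 12.75/3 = 4.25
  S[U,V] = ((-1.75)·(0) + (2.25)·(0) + (1.25)·(-1) + (-1.75)·(1)) / 3 = -3/3 = -1
  S[V,V] = ((0)·(0) + (0)·(0) + (-1)·(-1) + (1)·(1)) / 3 = 2/3 = 0.6667

S is symmetric (S[j,i] = S[i,j]). Assembling:

S = [[4.25, -1],
 [-1, 0.6667]]


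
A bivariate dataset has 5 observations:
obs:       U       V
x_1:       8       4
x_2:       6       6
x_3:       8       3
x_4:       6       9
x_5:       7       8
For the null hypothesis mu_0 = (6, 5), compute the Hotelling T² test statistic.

Step 1 — sample mean vector:
  mean(U) = (8 + 6 + 8 + 6 + 7) / 5 = 35/5 = 7
  mean(V) = (4 + 6 + 3 + 9 + 8) / 5 = 30/5 = 6
  x̄ = (7, 6),  deviation x̄ - mu_0 = (7, 6) - (6, 5) = (1, 1).

Step 2 — sample covariance matrix, S[i,j] = (1/(n-1)) · Σ_k (x_{k,i} - mean_i) · (x_{k,j} - mean_j), divisor n-1 = 4:
  S[U,U] = ((1)·(1) + (-1)·(-1) + (1)·(1) + (-1)·(-1) + (0)·(0)) / 4 = 4/4 = 1
  S[U,V] = ((1)·(-2) + (-1)·(0) + (1)·(-3) + (-1)·(3) + (0)·(2)) / 4 = -8/4 = -2
  S[V,V] = ((-2)·(-2) + (0)·(0) + (-3)·(-3) + (3)·(3) + (2)·(2)) / 4 = 26/4 = 6.5
  S = [[1, -2],
 [-2, 6.5]].

Step 3 — invert S. det(S) = 1·6.5 - (-2)² = 2.5.
  S^{-1} = (1/det) · [[d, -b], [-b, a]] = [[2.6, 0.8],
 [0.8, 0.4]].

Step 4 — quadratic form (x̄ - mu_0)^T · S^{-1} · (x̄ - mu_0):
  S^{-1} · (x̄ - mu_0) = (3.4, 1.2),
  (x̄ - mu_0)^T · [...] = (1)·(3.4) + (1)·(1.2) = 4.6.

Step 5 — scale by n: T² = 5 · 4.6 = 23.

T² ≈ 23


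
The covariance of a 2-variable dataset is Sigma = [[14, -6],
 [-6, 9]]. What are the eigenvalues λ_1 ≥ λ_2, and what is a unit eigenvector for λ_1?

Step 1 — characteristic polynomial of 2×2 Sigma:
  det(Sigma - λI) = λ² - trace · λ + det = 0.
  trace = 14 + 9 = 23, det = 14·9 - (-6)² = 90.
Step 2 — discriminant:
  Δ = trace² - 4·det = 529 - 360 = 169.
Step 3 — eigenvalues:
  λ = (trace ± √Δ)/2 = (23 ± 13)/2,
  λ_1 = 18,  λ_2 = 5.

Step 4 — unit eigenvector for λ_1: solve (Sigma - λ_1 I)v = 0. First row:
  (14 - 18)·v_x + (-6)·v_y = 0, i.e. (-4)·v_x + (-6)·v_y = 0,
  so v ∝ (b, λ_1 - a) = (-6, 4); multiply by -1 so the first entry is positive: u = (6, -4).
  ||u|| = √((6)² + (-4)²) = √(52) ≈ 7.2111,
  v_1 = u/||u|| ≈ (0.8321, -0.5547) (||v_1|| = 1).

λ_1 = 18,  λ_2 = 5;  v_1 ≈ (0.8321, -0.5547)


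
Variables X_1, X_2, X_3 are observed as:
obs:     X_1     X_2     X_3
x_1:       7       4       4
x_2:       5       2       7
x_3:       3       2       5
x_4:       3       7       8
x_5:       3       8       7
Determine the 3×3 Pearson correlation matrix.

Step 1 — column means:
  mean(X_1) = (7 + 5 + 3 + 3 + 3) / 5 = 21/5 = 4.2
  mean(X_2) = (4 + 2 + 2 + 7 + 8) / 5 = 23/5 = 4.6
  mean(X_3) = (4 + 7 + 5 + 8 + 7) / 5 = 31/5 = 6.2

Step 2 — sample variances and covariances s[i,j] = (1/(n-1)) · Σ_k (x_{k,i} - mean_i) · (x_{k,j} - mean_j), with n-1 = 4:
  s[X_1,X_1] = ((2.8)·(2.8) + (0.8)·(0.8) + (-1.2)·(-1.2) + (-1.2)·(-1.2) + (-1.2)·(-1.2)) / 4 = 12.8/4 = 3.2
  s[X_1,X_2] = ((2.8)·(-0.6) + (0.8)·(-2.6) + (-1.2)·(-2.6) + (-1.2)·(2.4) + (-1.2)·(3.4)) / 4 = -7.6/4 = -1.9
  s[X_1,X_3] = ((2.8)·(-2.2) + (0.8)·(0.8) + (-1.2)·(-1.2) + (-1.2)·(1.8) + (-1.2)·(0.8)) / 4 = -7.2/4 = -1.8
  s[X_2,X_2] = ((-0.6)·(-0.6) + (-2.6)·(-2.6) + (-2.6)·(-2.6) + (2.4)·(2.4) + (3.4)·(3.4)) / 4 = 31.2/4 = 7.8
  s[X_2,X_3] = ((-0.6)·(-2.2) + (-2.6)·(0.8) + (-2.6)·(-1.2) + (2.4)·(1.8) + (3.4)·(0.8)) / 4 = 9.4/4 = 2.35
  s[X_3,X_3] = ((-2.2)·(-2.2) + (0.8)·(0.8) + (-1.2)·(-1.2) + (1.8)·(1.8) + (0.8)·(0.8)) / 4 = 10.8/4 = 2.7
  Sample standard deviations s_i = √(s[i,i]):
  s(X_1) = √(3.2) = 1.7889
  s(X_2) = √(7.8) = 2.7928
  s(X_3) = √(2.7) = 1.6432

Step 3 — r_{ij} = s_{ij} / (s_i · s_j):
  r[X_1,X_1] = 1 (diagonal).
  r[X_1,X_2] = -1.9 / (1.7889 · 2.7928) = -1.9 / 4.996 = -0.3803
  r[X_1,X_3] = -1.8 / (1.7889 · 1.6432) = -1.8 / 2.9394 = -0.6124
  r[X_2,X_2] = 1 (diagonal).
  r[X_2,X_3] = 2.35 / (2.7928 · 1.6432) = 2.35 / 4.5891 = 0.5121
  r[X_3,X_3] = 1 (diagonal).

R is symmetric with unit diagonal. Assembling:

R = [[1, -0.3803, -0.6124],
 [-0.3803, 1, 0.5121],
 [-0.6124, 0.5121, 1]]


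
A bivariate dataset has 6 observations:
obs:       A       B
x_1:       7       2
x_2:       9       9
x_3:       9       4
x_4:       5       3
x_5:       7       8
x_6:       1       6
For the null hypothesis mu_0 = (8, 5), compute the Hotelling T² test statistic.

Step 1 — sample mean vector:
  mean(A) = (7 + 9 + 9 + 5 + 7 + 1) / 6 = 38/6 = 6.3333
  mean(B) = (2 + 9 + 4 + 3 + 8 + 6) / 6 = 32/6 = 5.3333
  x̄ = (6.3333, 5.3333),  deviation x̄ - mu_0 = (6.3333, 5.3333) - (8, 5) = (-1.6667, 0.3333).

Step 2 — sample covariance matrix, S[i,j] = (1/(n-1)) · Σ_k (x_{k,i} - mean_i) · (x_{k,j} - mean_j), divisor n-1 = 5:
  S[A,A] = ((0.6667)·(0.6667) + (2.6667)·(2.6667) + (2.6667)·(2.6667) + (-1.3333)·(-1.3333) + (0.6667)·(0.6667) + (-5.3333)·(-5.3333)) / 5 = 45.3333/5 = 9.0667
  S[A,B] = ((0.6667)·(-3.3333) + (2.6667)·(3.6667) + (2.6667)·(-1.3333) + (-1.3333)·(-2.3333) + (0.6667)·(2.6667) + (-5.3333)·(0.6667)) / 5 = 5.3333/5 = 1.0667
  S[B,B] = ((-3.3333)·(-3.3333) + (3.6667)·(3.6667) + (-1.3333)·(-1.3333) + (-2.3333)·(-2.3333) + (2.6667)·(2.6667) + (0.6667)·(0.6667)) / 5 = 39.3333/5 = 7.8667
  S = [[9.0667, 1.0667],
 [1.0667, 7.8667]].

Step 3 — invert S. det(S) = 9.0667·7.8667 - (1.0667)² = 70.1867.
  S^{-1} = (1/det) · [[d, -b], [-b, a]] = [[0.1121, -0.0152],
 [-0.0152, 0.1292]].

Step 4 — quadratic form (x̄ - mu_0)^T · S^{-1} · (x̄ - mu_0):
  S^{-1} · (x̄ - mu_0) = (-0.1919, 0.0684),
  (x̄ - mu_0)^T · [...] = (-1.6667)·(-0.1919) + (0.3333)·(0.0684) = 0.3426.

Step 5 — scale by n: T² = 6 · 0.3426 = 2.0555.

T² ≈ 2.0555
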